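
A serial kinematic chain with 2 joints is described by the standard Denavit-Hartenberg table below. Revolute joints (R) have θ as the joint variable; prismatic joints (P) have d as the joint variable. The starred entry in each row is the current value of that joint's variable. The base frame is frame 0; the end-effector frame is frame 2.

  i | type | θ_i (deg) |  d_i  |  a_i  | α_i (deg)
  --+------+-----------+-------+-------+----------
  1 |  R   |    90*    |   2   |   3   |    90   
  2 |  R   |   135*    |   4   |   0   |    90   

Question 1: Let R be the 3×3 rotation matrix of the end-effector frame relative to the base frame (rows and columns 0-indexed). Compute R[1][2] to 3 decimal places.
End-effector z-axis (col 2 of R) = (0.0000,0.7071,0.7071)
R[1][2] = 0.7071

0.707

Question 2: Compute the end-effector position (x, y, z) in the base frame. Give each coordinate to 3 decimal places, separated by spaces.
4.000 3.000 2.000

after link 1: o_1 = (0.0000, 3.0000, 2.0000)
after link 2: o_2 = (4.0000, 3.0000, 2.0000)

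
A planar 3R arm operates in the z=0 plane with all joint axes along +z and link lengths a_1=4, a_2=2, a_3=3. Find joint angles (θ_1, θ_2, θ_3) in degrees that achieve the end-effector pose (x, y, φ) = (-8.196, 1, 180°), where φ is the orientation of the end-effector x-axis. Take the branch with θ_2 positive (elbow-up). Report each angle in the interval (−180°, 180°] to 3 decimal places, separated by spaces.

wrist centre = target − a_3·(cos φ, sin φ) = (-5.1960, 1.0000)
cos θ_2 = (27.9984−4²−2²)/(2·4·2) = 0.4999; θ_2 = 60.0065° (elbow-up)
β = atan2(1.0000,-5.1960) = 169.1063°; ψ = atan2(1.7322,4.9998) = 19.1085°
θ_1 = β − ψ = 149.9978°
θ_3 = φ − θ_1 − θ_2 = -30.0044° (wrapped to (-180°,180°])

149.998 60.007 -30.004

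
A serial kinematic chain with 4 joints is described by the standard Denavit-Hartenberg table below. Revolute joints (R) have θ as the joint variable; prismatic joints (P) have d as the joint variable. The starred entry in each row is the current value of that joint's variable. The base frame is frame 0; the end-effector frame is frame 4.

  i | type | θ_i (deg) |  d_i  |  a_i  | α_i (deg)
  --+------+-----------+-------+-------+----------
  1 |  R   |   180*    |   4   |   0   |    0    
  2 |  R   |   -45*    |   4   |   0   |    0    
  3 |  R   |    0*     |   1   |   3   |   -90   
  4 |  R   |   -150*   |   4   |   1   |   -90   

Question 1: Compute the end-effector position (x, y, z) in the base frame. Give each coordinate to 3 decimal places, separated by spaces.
after link 1: o_1 = (0.0000, 0.0000, 4.0000)
after link 2: o_2 = (0.0000, 0.0000, 8.0000)
after link 3: o_3 = (-2.1213, 2.1213, 9.0000)
after link 4: o_4 = (-4.3374, -1.3195, 9.5000)

-4.337 -1.319 9.500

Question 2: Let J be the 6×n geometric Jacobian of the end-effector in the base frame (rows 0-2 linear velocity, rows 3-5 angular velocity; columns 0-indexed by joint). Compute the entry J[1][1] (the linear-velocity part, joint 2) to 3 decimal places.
-4.337

axis z_1 = (0.0000,0.0000,1.0000); lever o_n−o_1 = (-4.3374,-1.3195,5.5000)
cross product → J_v[:, 1] = (1.3195,-4.3374,0.0000)
J_ω[:, 1] = z_1
entry J[1][1] = -4.3374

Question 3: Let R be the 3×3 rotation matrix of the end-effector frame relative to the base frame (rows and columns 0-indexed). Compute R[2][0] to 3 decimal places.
0.500

End-effector x-axis (col 0 of R) = (0.6124,-0.6124,0.5000)
R[2][0] = 0.5000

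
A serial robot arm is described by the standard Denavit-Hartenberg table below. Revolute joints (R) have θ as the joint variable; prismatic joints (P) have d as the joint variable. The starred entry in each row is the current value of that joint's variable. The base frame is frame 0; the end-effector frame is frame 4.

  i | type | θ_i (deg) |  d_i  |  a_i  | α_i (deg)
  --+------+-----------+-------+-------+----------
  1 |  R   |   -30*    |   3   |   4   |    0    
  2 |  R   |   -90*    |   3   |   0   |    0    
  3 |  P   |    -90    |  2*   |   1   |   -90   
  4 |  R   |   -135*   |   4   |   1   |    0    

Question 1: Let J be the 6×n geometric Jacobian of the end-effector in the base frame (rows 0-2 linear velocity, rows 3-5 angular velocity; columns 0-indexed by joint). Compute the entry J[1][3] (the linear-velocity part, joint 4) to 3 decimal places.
0.354

axis z_3 = (-0.5000,-0.8660,0.0000); lever o_n−o_3 = (-1.3876,-3.8177,0.7071)
cross product → J_v[:, 3] = (-0.6124,0.3536,0.7071)
J_ω[:, 3] = z_3
entry J[1][3] = 0.3536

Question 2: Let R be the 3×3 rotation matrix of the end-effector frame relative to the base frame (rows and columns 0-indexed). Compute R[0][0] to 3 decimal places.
End-effector x-axis (col 0 of R) = (0.6124,-0.3536,0.7071)
R[0][0] = 0.6124

0.612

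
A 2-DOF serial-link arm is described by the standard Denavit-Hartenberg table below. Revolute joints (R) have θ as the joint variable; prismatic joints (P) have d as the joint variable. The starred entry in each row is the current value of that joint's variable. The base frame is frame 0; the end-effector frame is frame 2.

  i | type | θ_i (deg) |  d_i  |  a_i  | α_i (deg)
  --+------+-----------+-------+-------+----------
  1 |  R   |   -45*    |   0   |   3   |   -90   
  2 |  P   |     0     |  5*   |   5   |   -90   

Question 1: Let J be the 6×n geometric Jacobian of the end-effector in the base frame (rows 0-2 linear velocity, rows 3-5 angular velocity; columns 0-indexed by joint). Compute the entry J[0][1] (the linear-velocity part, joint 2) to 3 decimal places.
prismatic axis z_1 = (0.7071,0.7071,0.0000)
J_v[:, 1] = z_1; J_ω[:, 1] = (0,0,0)
entry J[0][1] = 0.7071

0.707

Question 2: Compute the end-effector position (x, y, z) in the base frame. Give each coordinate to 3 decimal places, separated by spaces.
9.192 -2.121 0.000

after link 1: o_1 = (2.1213, -2.1213, 0.0000)
after link 2: o_2 = (9.1924, -2.1213, 0.0000)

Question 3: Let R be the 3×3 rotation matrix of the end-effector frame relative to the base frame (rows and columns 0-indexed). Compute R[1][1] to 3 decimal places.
End-effector y-axis (col 1 of R) = (-0.7071,-0.7071,-0.0000)
R[1][1] = -0.7071

-0.707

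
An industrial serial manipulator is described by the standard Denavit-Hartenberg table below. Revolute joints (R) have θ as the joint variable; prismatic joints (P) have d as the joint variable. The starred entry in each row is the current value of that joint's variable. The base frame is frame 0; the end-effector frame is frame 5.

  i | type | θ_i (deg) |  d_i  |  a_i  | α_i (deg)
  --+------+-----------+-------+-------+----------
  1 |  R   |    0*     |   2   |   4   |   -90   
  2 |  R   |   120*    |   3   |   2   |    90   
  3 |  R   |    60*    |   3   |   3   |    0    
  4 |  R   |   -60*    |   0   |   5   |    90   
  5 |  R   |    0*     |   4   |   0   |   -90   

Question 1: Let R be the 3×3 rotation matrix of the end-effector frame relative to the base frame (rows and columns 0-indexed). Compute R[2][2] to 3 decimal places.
-0.500

End-effector z-axis (col 2 of R) = (0.8660,0.0000,-0.5000)
R[2][2] = -0.5000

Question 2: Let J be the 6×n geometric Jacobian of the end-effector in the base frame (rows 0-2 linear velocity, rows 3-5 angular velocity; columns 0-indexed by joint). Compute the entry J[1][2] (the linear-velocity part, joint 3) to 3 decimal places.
6.500

axis z_2 = (0.8660,0.0000,-0.5000); lever o_n−o_2 = (-0.6519,-1.4019,-7.1292)
cross product → J_v[:, 2] = (-0.7010,6.5000,-1.2141)
J_ω[:, 2] = z_2
entry J[1][2] = 6.5000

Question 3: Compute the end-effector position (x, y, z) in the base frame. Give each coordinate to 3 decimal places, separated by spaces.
2.348 1.598 -6.861

after link 1: o_1 = (4.0000, 0.0000, 2.0000)
after link 2: o_2 = (3.0000, 3.0000, 0.2679)
after link 3: o_3 = (4.8481, 5.5981, -2.5311)
after link 4: o_4 = (2.3481, 5.5981, -6.8612)
after link 5: o_5 = (2.3481, 1.5981, -6.8612)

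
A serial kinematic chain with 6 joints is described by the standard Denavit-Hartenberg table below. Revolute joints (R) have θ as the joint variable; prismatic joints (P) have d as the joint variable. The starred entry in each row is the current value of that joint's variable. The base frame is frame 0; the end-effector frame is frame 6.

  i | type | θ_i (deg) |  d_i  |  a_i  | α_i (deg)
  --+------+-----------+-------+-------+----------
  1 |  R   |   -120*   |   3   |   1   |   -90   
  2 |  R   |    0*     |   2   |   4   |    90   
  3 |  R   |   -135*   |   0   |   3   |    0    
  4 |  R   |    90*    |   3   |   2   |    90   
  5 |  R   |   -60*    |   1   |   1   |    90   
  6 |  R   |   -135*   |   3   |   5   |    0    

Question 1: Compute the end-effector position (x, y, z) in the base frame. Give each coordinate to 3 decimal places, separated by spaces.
after link 1: o_1 = (-0.5000, -0.8660, 3.0000)
after link 2: o_2 = (-0.7679, -5.3301, 3.0000)
after link 3: o_3 = (-1.5444, -2.4323, 3.0000)
after link 4: o_4 = (-3.4763, -2.9500, 6.0000)
after link 5: o_5 = (-4.2180, -2.1135, 5.1340)
after link 6: o_6 = (0.9141, -4.3986, 6.6958)

0.914 -4.399 6.696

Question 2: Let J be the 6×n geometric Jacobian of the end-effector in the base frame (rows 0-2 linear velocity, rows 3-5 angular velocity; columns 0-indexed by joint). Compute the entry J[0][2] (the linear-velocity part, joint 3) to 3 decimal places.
-0.932

axis z_2 = (0.0000,0.0000,1.0000); lever o_n−o_2 = (1.6821,0.9316,3.6958)
cross product → J_v[:, 2] = (-0.9316,1.6821,0.0000)
J_ω[:, 2] = z_2
entry J[0][2] = -0.9316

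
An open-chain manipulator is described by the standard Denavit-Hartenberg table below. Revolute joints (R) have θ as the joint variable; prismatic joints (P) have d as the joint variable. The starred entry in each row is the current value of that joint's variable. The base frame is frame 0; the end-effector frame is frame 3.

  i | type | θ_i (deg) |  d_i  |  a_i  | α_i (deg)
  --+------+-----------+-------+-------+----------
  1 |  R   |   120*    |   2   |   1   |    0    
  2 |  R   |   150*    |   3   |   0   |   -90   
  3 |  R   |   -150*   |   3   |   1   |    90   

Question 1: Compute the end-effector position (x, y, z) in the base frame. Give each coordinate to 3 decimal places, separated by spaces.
2.500 1.732 5.500

after link 1: o_1 = (-0.5000, 0.8660, 2.0000)
after link 2: o_2 = (-0.5000, 0.8660, 5.0000)
after link 3: o_3 = (2.5000, 1.7321, 5.5000)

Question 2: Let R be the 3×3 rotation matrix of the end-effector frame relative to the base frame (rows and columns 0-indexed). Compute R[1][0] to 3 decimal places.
End-effector x-axis (col 0 of R) = (0.0000,0.8660,0.5000)
R[1][0] = 0.8660

0.866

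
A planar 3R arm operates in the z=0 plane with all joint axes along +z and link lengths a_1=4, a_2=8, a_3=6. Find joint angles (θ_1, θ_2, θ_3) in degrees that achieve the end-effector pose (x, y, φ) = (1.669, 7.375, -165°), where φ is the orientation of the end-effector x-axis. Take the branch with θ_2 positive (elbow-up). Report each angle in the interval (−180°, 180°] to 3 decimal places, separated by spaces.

wrist centre = target − a_3·(cos φ, sin φ) = (7.4646, 8.9279)
cos θ_2 = (135.4272−4²−8²)/(2·4·8) = 0.8661; θ_2 = 29.9971° (elbow-up)
β = atan2(8.9279,7.4646) = 50.1013°; ψ = atan2(3.9997,10.9284) = 20.1020°
θ_1 = β − ψ = 29.9993°
θ_3 = φ − θ_1 − θ_2 = 135.0036° (wrapped to (-180°,180°])

29.999 29.997 135.004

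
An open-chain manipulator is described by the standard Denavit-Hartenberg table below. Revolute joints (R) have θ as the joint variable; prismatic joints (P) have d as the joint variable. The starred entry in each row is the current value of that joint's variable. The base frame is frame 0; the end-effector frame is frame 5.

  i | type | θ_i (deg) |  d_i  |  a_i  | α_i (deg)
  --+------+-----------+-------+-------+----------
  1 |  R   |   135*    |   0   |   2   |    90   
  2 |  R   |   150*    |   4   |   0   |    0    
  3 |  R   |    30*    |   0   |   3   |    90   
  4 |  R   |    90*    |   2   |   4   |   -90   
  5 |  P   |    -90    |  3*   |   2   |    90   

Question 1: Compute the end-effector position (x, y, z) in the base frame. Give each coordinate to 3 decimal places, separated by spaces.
4.243 7.071 4.000

after link 1: o_1 = (-1.4142, 1.4142, 0.0000)
after link 2: o_2 = (1.4142, 4.2426, 0.0000)
after link 3: o_3 = (3.5355, 2.1213, 0.0000)
after link 4: o_4 = (6.3640, 4.9497, 2.0000)
after link 5: o_5 = (4.2426, 7.0711, 4.0000)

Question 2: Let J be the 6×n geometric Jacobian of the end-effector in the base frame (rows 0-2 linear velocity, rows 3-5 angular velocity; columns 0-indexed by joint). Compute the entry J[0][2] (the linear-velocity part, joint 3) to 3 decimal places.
axis z_2 = (0.7071,0.7071,0.0000); lever o_n−o_2 = (2.8284,2.8284,4.0000)
cross product → J_v[:, 2] = (2.8284,-2.8284,-0.0000)
J_ω[:, 2] = z_2
entry J[0][2] = 2.8284

2.828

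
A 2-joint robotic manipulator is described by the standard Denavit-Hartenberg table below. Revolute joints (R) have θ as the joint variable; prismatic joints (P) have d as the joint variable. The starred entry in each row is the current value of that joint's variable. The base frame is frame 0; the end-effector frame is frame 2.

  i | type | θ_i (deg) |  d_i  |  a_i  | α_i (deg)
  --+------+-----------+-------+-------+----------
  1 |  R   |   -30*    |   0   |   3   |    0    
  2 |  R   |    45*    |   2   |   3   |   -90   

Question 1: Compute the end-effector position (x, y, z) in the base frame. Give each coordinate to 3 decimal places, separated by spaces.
after link 1: o_1 = (2.5981, -1.5000, 0.0000)
after link 2: o_2 = (5.4959, -0.7235, 2.0000)

5.496 -0.724 2.000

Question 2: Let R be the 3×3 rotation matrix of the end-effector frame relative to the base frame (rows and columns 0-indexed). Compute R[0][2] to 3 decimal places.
End-effector z-axis (col 2 of R) = (-0.2588,0.9659,0.0000)
R[0][2] = -0.2588

-0.259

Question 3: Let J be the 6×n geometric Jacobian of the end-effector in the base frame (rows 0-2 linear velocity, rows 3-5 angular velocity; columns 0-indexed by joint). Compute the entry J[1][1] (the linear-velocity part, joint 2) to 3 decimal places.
axis z_1 = (0.0000,0.0000,1.0000); lever o_n−o_1 = (2.8978,0.7765,2.0000)
cross product → J_v[:, 1] = (-0.7765,2.8978,0.0000)
J_ω[:, 1] = z_1
entry J[1][1] = 2.8978

2.898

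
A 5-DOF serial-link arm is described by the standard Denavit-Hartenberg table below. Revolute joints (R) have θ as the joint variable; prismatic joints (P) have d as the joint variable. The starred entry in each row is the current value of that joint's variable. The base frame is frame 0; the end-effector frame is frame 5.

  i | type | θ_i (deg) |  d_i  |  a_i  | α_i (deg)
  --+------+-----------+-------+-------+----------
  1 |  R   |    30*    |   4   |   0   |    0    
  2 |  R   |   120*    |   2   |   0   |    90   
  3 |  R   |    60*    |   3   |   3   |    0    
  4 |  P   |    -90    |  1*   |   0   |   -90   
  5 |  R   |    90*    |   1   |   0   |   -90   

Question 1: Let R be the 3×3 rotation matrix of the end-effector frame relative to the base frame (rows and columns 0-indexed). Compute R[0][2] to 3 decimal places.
End-effector z-axis (col 2 of R) = (0.7500,-0.4330,0.5000)
R[0][2] = 0.7500

0.750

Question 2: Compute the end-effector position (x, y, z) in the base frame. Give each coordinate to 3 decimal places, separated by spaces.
after link 1: o_1 = (0.0000, 0.0000, 4.0000)
after link 2: o_2 = (0.0000, 0.0000, 6.0000)
after link 3: o_3 = (0.2010, 3.3481, 8.5981)
after link 4: o_4 = (0.7010, 4.2141, 8.5981)
after link 5: o_5 = (0.2679, 4.4641, 9.4641)

0.268 4.464 9.464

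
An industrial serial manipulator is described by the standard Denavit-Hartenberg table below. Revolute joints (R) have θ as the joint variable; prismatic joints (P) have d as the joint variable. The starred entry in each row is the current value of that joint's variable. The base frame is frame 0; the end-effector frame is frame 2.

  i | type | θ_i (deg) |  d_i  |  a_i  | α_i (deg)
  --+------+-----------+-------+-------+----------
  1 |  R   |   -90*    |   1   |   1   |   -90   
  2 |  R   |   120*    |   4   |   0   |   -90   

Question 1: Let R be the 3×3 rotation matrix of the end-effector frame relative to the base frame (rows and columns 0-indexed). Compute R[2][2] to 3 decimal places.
End-effector z-axis (col 2 of R) = (-0.0000,0.8660,0.5000)
R[2][2] = 0.5000

0.500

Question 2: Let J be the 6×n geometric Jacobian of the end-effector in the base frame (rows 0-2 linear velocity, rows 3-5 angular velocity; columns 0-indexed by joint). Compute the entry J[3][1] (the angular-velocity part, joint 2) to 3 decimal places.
axis z_1 = (1.0000,0.0000,0.0000); lever o_n−o_1 = (4.0000,0.0000,0.0000)
cross product → J_v[:, 1] = (0.0000,0.0000,-0.0000)
J_ω[:, 1] = z_1
entry J[3][1] = 1.0000

1.000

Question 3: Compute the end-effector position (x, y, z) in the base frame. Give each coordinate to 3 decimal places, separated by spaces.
4.000 -1.000 1.000

after link 1: o_1 = (0.0000, -1.0000, 1.0000)
after link 2: o_2 = (4.0000, -1.0000, 1.0000)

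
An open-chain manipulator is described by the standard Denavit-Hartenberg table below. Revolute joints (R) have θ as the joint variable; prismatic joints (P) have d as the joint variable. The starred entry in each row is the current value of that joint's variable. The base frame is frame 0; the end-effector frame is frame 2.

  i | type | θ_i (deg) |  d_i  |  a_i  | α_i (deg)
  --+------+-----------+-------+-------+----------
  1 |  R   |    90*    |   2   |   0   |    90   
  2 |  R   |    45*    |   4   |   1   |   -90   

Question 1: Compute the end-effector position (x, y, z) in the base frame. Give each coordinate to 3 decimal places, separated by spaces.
4.000 0.707 2.707

after link 1: o_1 = (0.0000, 0.0000, 2.0000)
after link 2: o_2 = (4.0000, 0.7071, 2.7071)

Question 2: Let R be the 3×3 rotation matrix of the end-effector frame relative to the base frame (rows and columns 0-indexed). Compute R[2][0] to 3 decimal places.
0.707

End-effector x-axis (col 0 of R) = (0.0000,0.7071,0.7071)
R[2][0] = 0.7071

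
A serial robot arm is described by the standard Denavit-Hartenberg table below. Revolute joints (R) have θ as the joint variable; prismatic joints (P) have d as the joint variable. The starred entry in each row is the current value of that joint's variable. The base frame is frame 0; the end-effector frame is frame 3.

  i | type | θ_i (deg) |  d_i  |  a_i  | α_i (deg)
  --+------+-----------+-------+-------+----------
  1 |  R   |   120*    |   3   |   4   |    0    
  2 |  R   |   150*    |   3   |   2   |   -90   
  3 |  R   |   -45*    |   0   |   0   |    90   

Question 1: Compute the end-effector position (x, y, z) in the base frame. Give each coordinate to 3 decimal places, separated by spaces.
-2.000 1.464 6.000

after link 1: o_1 = (-2.0000, 3.4641, 3.0000)
after link 2: o_2 = (-2.0000, 1.4641, 6.0000)
after link 3: o_3 = (-2.0000, 1.4641, 6.0000)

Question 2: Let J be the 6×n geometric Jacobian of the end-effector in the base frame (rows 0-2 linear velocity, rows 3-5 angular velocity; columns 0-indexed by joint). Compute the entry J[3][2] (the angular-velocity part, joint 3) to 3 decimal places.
axis z_2 = (1.0000,-0.0000,0.0000); lever o_n−o_2 = (0.0000,0.0000,0.0000)
cross product → J_v[:, 2] = (-0.0000,0.0000,0.0000)
J_ω[:, 2] = z_2
entry J[3][2] = 1.0000

1.000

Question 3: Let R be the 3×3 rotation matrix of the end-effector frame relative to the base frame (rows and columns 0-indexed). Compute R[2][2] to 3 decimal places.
0.707

End-effector z-axis (col 2 of R) = (0.0000,0.7071,0.7071)
R[2][2] = 0.7071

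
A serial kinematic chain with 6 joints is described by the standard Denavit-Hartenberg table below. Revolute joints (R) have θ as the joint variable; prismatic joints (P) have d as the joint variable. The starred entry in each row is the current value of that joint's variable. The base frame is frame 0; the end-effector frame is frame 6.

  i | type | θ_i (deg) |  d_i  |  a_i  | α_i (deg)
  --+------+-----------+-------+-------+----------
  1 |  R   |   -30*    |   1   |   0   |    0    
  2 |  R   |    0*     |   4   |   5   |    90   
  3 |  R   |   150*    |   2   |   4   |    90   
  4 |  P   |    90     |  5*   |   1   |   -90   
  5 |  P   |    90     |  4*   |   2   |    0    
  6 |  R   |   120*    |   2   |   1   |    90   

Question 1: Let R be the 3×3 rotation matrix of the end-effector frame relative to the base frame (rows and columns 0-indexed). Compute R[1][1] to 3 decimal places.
-0.433

End-effector y-axis (col 1 of R) = (0.7500,-0.4330,-0.5000)
R[1][1] = -0.4330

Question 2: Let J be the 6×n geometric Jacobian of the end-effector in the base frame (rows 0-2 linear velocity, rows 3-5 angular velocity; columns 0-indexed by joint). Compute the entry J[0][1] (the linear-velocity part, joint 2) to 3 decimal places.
axis z_1 = (0.0000,0.0000,1.0000); lever o_n−o_1 = (6.2787,-6.0891,6.0311)
cross product → J_v[:, 1] = (6.0891,6.2787,-0.0000)
J_ω[:, 1] = z_1
entry J[0][1] = 6.0891

6.089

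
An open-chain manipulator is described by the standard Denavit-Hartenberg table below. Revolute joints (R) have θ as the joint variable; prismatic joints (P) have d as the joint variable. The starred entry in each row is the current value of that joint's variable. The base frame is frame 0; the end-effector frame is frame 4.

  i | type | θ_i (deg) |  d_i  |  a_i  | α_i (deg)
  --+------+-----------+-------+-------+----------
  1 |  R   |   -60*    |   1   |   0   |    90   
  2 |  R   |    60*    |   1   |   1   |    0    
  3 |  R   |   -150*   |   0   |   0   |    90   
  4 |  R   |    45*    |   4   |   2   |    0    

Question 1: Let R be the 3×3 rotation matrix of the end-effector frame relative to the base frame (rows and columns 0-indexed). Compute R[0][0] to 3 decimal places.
-0.612

End-effector x-axis (col 0 of R) = (-0.6124,-0.3536,-0.7071)
R[0][0] = -0.6124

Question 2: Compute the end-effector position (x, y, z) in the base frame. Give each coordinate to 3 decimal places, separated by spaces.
after link 1: o_1 = (0.0000, 0.0000, 1.0000)
after link 2: o_2 = (-0.6160, -0.9330, 1.8660)
after link 3: o_3 = (-0.6160, -0.9330, 1.8660)
after link 4: o_4 = (-3.8408, 1.8240, 0.4518)

-3.841 1.824 0.452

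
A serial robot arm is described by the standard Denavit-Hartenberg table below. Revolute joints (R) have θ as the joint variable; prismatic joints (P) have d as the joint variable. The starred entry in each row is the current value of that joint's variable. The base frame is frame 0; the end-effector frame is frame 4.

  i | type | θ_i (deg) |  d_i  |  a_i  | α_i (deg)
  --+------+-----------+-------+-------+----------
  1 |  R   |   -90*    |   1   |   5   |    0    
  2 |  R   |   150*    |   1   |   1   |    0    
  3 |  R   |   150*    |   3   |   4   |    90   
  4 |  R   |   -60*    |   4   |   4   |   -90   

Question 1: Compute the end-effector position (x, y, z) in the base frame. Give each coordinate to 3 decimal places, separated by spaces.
after link 1: o_1 = (0.0000, -5.0000, 1.0000)
after link 2: o_2 = (0.5000, -4.1340, 2.0000)
after link 3: o_3 = (-2.9641, -6.1340, 5.0000)
after link 4: o_4 = (-6.6962, -3.6699, 1.5359)

-6.696 -3.670 1.536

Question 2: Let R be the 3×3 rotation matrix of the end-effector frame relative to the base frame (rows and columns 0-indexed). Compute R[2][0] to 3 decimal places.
-0.866

End-effector x-axis (col 0 of R) = (-0.4330,-0.2500,-0.8660)
R[2][0] = -0.8660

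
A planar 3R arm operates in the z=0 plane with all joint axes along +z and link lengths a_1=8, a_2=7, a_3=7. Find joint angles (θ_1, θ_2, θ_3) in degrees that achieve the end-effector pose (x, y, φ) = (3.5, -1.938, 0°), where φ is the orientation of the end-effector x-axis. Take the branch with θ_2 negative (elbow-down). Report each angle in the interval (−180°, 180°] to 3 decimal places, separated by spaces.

wrist centre = target − a_3·(cos φ, sin φ) = (-3.5000, -1.9380)
cos θ_2 = (16.0058−8²−7²)/(2·8·7) = -0.8660; θ_2 = -149.9993° (elbow-down)
β = atan2(-1.9380,-3.5000) = -151.0261°; ψ = atan2(-3.5001,1.9379) = -61.0283°
θ_1 = β − ψ = -89.9978°
θ_3 = φ − θ_1 − θ_2 = -120.0029° (wrapped to (-180°,180°])

-89.998 -149.999 -120.003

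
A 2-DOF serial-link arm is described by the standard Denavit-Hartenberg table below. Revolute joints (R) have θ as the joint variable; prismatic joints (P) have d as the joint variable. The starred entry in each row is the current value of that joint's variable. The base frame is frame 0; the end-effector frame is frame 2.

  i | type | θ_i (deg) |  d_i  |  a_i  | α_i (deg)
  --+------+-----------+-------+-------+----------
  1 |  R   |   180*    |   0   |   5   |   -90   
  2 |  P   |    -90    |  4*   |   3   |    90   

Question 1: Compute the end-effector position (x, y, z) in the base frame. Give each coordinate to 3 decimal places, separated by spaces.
-5.000 -4.000 3.000

after link 1: o_1 = (-5.0000, 0.0000, 0.0000)
after link 2: o_2 = (-5.0000, -4.0000, 3.0000)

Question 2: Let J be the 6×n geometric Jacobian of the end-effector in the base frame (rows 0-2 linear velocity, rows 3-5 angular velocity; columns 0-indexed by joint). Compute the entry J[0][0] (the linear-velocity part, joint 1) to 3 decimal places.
4.000

axis z_0 = ẑ; lever o_n−o_0 = (-5.0000,-4.0000,3.0000)
cross product → J_v[:, 0] = (4.0000,-5.0000,0.0000)
J_ω[:, 0] = z_0
entry J[0][0] = 4.0000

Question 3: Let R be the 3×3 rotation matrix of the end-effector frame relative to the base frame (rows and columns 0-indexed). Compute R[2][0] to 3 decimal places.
End-effector x-axis (col 0 of R) = (-0.0000,0.0000,1.0000)
R[2][0] = 1.0000

1.000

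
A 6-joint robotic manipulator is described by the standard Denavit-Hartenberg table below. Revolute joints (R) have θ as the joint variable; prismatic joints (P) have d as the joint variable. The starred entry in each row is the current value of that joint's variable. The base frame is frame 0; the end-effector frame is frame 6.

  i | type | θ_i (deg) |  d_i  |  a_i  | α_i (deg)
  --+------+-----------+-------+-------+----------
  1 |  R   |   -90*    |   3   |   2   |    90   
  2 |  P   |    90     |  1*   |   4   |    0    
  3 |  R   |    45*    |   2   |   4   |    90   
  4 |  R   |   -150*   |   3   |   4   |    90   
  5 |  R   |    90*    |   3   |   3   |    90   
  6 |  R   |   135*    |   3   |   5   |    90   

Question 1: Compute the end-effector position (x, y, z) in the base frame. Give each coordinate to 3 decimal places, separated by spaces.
-5.160 -7.511 4.974

after link 1: o_1 = (0.0000, -2.0000, 3.0000)
after link 2: o_2 = (-1.0000, -2.0000, 7.0000)
after link 3: o_3 = (-3.0000, 0.8284, 9.8284)
after link 4: o_4 = (-1.0000, -3.7424, 9.5003)
after link 5: o_5 = (-3.5981, -6.9244, 10.5609)
after link 6: o_6 = (-5.1599, -7.5115, 4.9738)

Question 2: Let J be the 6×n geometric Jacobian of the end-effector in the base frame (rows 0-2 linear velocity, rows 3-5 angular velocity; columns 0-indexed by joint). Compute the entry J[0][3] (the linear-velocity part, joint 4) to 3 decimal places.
axis z_3 = (0.0000,-0.7071,0.7071); lever o_n−o_3 = (-2.1599,-8.3399,-4.8546)
cross product → J_v[:, 3] = (9.3299,-1.5273,-1.5273)
J_ω[:, 3] = z_3
entry J[0][3] = 9.3299

9.330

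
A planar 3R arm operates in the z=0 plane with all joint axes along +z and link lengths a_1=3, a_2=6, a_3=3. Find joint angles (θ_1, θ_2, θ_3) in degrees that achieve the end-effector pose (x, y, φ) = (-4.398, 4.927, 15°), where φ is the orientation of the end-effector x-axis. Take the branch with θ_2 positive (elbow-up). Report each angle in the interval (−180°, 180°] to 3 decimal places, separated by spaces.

wrist centre = target − a_3·(cos φ, sin φ) = (-7.2958, 4.1505)
cos θ_2 = (70.4554−3²−6²)/(2·3·6) = 0.7071; θ_2 = 45.0011° (elbow-up)
β = atan2(4.1505,-7.2958) = 150.3646°; ψ = atan2(4.2427,7.2426) = 30.3619°
θ_1 = β − ψ = 120.0027°
θ_3 = φ − θ_1 − θ_2 = -150.0037° (wrapped to (-180°,180°])

120.003 45.001 -150.004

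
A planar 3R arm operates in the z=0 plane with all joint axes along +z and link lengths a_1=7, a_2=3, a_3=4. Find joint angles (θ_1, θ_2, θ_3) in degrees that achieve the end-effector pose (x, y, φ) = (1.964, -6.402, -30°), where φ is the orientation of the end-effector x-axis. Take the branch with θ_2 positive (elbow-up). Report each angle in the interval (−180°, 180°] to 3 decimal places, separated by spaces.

wrist centre = target − a_3·(cos φ, sin φ) = (-1.5001, -4.4020)
cos θ_2 = (21.6279−7²−3²)/(2·7·3) = -0.8660; θ_2 = 149.9973° (elbow-up)
β = atan2(-4.4020,-1.5001) = -108.8179°; ψ = atan2(1.5001,4.4020) = 18.8182°
θ_1 = β − ψ = -127.6361°
θ_3 = φ − θ_1 − θ_2 = -52.3612° (wrapped to (-180°,180°])

-127.636 149.997 -52.361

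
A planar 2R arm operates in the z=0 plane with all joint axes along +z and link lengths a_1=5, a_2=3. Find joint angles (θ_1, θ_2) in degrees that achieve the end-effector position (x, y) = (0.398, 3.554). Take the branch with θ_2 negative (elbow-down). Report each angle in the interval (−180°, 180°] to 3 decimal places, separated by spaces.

cos θ_2 = (12.7893−5²−3²)/(2·5·3) = -0.7070; θ_2 = -134.9932° (elbow-down)
β = atan2(3.5540,0.3980) = 83.6103°; ψ = atan2(-2.1216,2.8789) = -36.3876°
θ_1 = β − ψ = 119.9979°

119.998 -134.993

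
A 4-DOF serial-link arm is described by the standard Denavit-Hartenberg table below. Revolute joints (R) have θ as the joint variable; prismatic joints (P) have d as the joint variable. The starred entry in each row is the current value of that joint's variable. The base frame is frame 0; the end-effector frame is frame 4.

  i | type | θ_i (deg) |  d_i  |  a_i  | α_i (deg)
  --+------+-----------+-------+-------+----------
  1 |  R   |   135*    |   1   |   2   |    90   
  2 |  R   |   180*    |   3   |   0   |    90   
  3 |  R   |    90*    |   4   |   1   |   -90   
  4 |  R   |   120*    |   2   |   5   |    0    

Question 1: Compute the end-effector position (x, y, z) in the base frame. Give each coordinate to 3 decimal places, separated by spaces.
after link 1: o_1 = (-1.4142, 1.4142, 1.0000)
after link 2: o_2 = (0.7071, 3.5355, 1.0000)
after link 3: o_3 = (1.4142, 4.2426, 5.0000)
after link 4: o_4 = (-1.7678, 3.8891, 0.6699)

-1.768 3.889 0.670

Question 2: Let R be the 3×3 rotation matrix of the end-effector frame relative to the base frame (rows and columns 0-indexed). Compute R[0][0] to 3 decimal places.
End-effector x-axis (col 0 of R) = (-0.3536,-0.3536,-0.8660)
R[0][0] = -0.3536

-0.354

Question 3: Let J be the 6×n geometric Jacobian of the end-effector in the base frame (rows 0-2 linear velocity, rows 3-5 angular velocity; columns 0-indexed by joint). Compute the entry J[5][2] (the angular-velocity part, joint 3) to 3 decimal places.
1.000

axis z_2 = (-0.0000,0.0000,1.0000); lever o_n−o_2 = (-2.4749,0.3536,-0.3301)
cross product → J_v[:, 2] = (-0.3536,-2.4749,0.0000)
J_ω[:, 2] = z_2
entry J[5][2] = 1.0000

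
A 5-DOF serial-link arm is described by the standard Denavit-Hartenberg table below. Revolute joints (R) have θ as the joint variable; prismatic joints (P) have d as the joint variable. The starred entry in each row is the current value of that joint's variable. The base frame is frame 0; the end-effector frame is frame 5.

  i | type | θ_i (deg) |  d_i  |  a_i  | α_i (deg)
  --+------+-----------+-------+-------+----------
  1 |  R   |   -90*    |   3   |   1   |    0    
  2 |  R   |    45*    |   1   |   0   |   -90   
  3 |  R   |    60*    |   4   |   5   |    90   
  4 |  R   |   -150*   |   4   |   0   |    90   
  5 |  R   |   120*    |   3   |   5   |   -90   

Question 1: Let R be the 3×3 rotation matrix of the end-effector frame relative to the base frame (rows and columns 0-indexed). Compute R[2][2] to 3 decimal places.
End-effector z-axis (col 2 of R) = (0.2652,0.3472,-0.8995)
R[2][2] = -0.8995

-0.900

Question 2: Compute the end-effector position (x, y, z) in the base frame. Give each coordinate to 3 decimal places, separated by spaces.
12.653 -2.555 3.259

after link 1: o_1 = (0.0000, -1.0000, 3.0000)
after link 2: o_2 = (0.0000, -1.0000, 4.0000)
after link 3: o_3 = (4.5962, 0.0607, -0.3301)
after link 4: o_4 = (7.0457, -2.3888, 1.6699)
after link 5: o_5 = (12.6535, -2.5546, 3.2590)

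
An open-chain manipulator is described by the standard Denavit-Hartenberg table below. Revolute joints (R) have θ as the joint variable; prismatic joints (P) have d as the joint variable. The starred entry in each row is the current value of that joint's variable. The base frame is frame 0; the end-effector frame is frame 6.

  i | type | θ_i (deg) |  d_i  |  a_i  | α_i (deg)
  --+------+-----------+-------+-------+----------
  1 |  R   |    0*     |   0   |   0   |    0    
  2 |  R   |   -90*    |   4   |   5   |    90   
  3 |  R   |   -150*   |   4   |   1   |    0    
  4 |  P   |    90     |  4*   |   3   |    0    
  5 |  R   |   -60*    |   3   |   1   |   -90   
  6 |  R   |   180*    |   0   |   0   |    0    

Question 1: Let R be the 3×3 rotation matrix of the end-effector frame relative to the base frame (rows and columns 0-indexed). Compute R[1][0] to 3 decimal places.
End-effector x-axis (col 0 of R) = (0.0000,-0.5000,0.8660)
R[1][0] = -0.5000

-0.500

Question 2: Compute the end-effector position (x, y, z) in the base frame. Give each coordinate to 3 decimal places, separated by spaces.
after link 1: o_1 = (0.0000, 0.0000, 0.0000)
after link 2: o_2 = (0.0000, -5.0000, 4.0000)
after link 3: o_3 = (-4.0000, -4.1340, 3.5000)
after link 4: o_4 = (-8.0000, -5.6340, 0.9019)
after link 5: o_5 = (-11.0000, -5.1340, 0.0359)
after link 6: o_6 = (-11.0000, -5.1340, 0.0359)

-11.000 -5.134 0.036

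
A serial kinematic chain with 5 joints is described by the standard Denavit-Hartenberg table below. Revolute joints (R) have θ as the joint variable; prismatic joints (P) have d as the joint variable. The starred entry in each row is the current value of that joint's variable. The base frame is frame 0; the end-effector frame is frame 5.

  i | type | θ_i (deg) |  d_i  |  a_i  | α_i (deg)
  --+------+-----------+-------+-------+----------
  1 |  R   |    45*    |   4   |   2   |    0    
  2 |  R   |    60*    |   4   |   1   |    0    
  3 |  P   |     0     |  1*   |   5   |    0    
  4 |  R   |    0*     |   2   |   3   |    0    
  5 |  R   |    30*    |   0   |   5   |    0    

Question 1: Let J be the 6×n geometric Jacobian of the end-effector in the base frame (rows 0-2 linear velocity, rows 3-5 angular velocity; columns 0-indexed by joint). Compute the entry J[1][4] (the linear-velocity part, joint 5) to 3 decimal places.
-3.536

axis z_4 = (0.0000,0.0000,1.0000); lever o_n−o_4 = (-3.5355,3.5355,0.0000)
cross product → J_v[:, 4] = (-3.5355,-3.5355,0.0000)
J_ω[:, 4] = z_4
entry J[1][4] = -3.5355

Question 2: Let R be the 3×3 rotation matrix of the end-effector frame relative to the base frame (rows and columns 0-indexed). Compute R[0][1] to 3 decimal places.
-0.707

End-effector y-axis (col 1 of R) = (-0.7071,-0.7071,0.0000)
R[0][1] = -0.7071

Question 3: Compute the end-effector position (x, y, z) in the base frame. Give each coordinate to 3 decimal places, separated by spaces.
after link 1: o_1 = (1.4142, 1.4142, 4.0000)
after link 2: o_2 = (1.1554, 2.3801, 8.0000)
after link 3: o_3 = (-0.1387, 7.2098, 9.0000)
after link 4: o_4 = (-0.9152, 10.1075, 11.0000)
after link 5: o_5 = (-4.4507, 13.6431, 11.0000)

-4.451 13.643 11.000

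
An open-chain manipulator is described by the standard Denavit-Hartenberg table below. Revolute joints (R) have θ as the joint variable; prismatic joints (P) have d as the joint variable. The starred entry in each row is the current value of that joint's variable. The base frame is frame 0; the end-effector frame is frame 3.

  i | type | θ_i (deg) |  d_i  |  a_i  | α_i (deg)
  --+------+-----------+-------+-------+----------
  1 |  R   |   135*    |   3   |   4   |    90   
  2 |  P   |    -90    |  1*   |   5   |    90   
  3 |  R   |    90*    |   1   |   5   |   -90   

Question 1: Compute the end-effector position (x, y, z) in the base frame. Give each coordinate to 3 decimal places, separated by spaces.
after link 1: o_1 = (-2.8284, 2.8284, 3.0000)
after link 2: o_2 = (-2.1213, 3.5355, -2.0000)
after link 3: o_3 = (2.1213, 6.3640, -2.0000)

2.121 6.364 -2.000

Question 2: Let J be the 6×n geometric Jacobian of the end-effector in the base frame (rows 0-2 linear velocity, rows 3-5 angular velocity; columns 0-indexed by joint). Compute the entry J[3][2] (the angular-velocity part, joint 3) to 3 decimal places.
axis z_2 = (0.7071,-0.7071,-0.0000); lever o_n−o_2 = (4.2426,2.8284,0.0000)
cross product → J_v[:, 2] = (0.0000,-0.0000,5.0000)
J_ω[:, 2] = z_2
entry J[3][2] = 0.7071

0.707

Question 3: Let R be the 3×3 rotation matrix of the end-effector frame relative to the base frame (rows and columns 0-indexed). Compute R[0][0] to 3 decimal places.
End-effector x-axis (col 0 of R) = (0.7071,0.7071,0.0000)
R[0][0] = 0.7071

0.707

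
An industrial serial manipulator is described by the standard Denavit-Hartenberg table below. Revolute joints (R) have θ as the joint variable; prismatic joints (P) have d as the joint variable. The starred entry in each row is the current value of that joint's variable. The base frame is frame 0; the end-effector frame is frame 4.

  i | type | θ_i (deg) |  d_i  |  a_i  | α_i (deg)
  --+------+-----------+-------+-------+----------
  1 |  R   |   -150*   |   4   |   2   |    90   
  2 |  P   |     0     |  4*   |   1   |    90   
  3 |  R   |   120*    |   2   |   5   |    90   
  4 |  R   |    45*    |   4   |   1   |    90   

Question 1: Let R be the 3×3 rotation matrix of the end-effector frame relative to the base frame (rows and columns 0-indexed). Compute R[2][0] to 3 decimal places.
End-effector x-axis (col 0 of R) = (-0.0000,0.7071,-0.7071)
R[2][0] = -0.7071

-0.707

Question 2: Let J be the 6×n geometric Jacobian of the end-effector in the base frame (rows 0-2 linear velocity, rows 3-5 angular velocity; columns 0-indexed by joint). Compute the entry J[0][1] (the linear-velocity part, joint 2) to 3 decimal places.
-0.500

prismatic axis z_1 = (-0.5000,0.8660,0.0000)
J_v[:, 1] = z_1; J_ω[:, 1] = (0,0,0)
entry J[0][1] = -0.5000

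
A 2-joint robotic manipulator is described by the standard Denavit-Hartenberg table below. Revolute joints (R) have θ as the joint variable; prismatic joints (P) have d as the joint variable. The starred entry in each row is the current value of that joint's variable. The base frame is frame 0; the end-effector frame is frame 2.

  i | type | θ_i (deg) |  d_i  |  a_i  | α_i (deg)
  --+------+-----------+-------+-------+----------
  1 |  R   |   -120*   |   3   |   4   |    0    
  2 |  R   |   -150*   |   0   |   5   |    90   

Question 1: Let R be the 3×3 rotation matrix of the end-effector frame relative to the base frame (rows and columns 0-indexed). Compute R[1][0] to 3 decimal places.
End-effector x-axis (col 0 of R) = (-0.0000,1.0000,0.0000)
R[1][0] = 1.0000

1.000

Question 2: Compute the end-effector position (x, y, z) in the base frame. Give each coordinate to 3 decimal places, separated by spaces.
after link 1: o_1 = (-2.0000, -3.4641, 3.0000)
after link 2: o_2 = (-2.0000, 1.5359, 3.0000)

-2.000 1.536 3.000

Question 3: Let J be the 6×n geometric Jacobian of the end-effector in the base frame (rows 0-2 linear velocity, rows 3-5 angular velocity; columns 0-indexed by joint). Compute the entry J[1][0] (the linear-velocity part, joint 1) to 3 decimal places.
axis z_0 = ẑ; lever o_n−o_0 = (-2.0000,1.5359,3.0000)
cross product → J_v[:, 0] = (-1.5359,-2.0000,0.0000)
J_ω[:, 0] = z_0
entry J[1][0] = -2.0000

-2.000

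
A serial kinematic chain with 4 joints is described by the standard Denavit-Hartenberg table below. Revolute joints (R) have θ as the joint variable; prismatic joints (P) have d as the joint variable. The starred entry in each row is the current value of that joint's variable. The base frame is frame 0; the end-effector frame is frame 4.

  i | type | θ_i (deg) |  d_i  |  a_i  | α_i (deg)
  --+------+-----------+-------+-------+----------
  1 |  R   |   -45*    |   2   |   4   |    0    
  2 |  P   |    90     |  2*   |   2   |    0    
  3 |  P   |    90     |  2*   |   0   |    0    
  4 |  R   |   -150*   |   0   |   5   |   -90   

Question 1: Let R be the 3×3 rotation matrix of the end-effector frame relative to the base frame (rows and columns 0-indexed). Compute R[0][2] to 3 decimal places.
0.259

End-effector z-axis (col 2 of R) = (0.2588,0.9659,0.0000)
R[0][2] = 0.2588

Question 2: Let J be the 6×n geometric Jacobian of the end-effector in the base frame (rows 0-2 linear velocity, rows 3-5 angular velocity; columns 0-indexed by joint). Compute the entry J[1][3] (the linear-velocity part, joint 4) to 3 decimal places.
axis z_3 = (0.0000,0.0000,1.0000); lever o_n−o_3 = (4.8296,-1.2941,0.0000)
cross product → J_v[:, 3] = (1.2941,4.8296,-0.0000)
J_ω[:, 3] = z_3
entry J[1][3] = 4.8296

4.830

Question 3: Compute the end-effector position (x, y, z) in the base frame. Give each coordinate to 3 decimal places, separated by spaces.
9.072 -2.708 6.000

after link 1: o_1 = (2.8284, -2.8284, 2.0000)
after link 2: o_2 = (4.2426, -1.4142, 4.0000)
after link 3: o_3 = (4.2426, -1.4142, 6.0000)
after link 4: o_4 = (9.0723, -2.7083, 6.0000)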